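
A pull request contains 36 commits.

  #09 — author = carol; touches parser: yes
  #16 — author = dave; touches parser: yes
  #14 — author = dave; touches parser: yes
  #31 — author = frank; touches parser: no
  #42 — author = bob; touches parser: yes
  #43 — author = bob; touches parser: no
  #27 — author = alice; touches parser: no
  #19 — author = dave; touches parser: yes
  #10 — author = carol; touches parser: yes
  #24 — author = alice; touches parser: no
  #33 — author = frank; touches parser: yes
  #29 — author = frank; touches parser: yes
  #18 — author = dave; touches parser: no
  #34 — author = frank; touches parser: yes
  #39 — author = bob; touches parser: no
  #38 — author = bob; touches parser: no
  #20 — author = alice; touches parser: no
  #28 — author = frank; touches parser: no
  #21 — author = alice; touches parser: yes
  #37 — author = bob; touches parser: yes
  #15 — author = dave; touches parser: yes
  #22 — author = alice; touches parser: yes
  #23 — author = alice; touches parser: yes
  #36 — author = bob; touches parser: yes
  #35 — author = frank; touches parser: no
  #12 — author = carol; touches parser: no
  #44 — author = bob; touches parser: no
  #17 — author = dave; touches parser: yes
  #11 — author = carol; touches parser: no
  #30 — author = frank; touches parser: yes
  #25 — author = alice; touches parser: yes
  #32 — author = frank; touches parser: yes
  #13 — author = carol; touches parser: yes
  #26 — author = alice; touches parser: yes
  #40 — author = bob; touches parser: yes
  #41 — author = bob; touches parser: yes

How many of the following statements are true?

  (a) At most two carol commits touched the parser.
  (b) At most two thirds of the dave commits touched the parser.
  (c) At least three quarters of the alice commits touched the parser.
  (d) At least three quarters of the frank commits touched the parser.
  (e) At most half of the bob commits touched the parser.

(a) carol: |A| = 5, |A ∩ B| = 3; needs |A ∩ B| ≤ 2 — false.
(b) dave: |A| = 6, |A ∩ B| = 5; needs |A ∩ B| / |A| ≤ 2/3 — false.
(c) alice: |A| = 8, |A ∩ B| = 5; needs |A ∩ B| / |A| ≥ 3/4 — false.
(d) frank: |A| = 8, |A ∩ B| = 5; needs |A ∩ B| / |A| ≥ 3/4 — false.
(e) bob: |A| = 9, |A ∩ B| = 5; needs |A ∩ B| ≤ |A ∖ B| — false.

0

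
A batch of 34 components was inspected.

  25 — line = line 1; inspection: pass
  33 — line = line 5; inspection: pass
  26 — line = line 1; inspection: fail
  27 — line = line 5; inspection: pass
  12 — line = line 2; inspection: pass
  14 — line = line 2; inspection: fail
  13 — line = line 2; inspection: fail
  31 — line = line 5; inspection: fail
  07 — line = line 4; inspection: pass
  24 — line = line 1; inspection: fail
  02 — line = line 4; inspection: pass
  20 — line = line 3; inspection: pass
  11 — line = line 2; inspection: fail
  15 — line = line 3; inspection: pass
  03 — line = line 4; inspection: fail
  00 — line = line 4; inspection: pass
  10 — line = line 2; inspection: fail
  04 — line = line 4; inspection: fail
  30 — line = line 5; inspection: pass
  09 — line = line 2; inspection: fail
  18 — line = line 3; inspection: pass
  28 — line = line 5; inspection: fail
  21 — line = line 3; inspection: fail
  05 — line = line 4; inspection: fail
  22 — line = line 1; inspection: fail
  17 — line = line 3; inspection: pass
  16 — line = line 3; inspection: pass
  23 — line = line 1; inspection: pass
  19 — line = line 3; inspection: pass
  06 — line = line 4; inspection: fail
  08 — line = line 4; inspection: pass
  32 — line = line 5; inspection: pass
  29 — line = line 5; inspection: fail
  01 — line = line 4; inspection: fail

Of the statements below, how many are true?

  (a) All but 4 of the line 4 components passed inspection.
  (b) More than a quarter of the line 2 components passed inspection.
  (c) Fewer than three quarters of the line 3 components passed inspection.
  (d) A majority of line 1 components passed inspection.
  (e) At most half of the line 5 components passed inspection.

(a) line 4: |A| = 9, |A ∩ B| = 4; needs |A ∖ B| = 4 — false.
(b) line 2: |A| = 6, |A ∩ B| = 1; needs |A ∩ B| / |A| > 1/4 — false.
(c) line 3: |A| = 7, |A ∩ B| = 6; needs |A ∩ B| / |A| < 3/4 — false.
(d) line 1: |A| = 5, |A ∩ B| = 2; needs |A ∩ B| > |A ∖ B| — false.
(e) line 5: |A| = 7, |A ∩ B| = 4; needs |A ∩ B| ≤ |A ∖ B| — false.

0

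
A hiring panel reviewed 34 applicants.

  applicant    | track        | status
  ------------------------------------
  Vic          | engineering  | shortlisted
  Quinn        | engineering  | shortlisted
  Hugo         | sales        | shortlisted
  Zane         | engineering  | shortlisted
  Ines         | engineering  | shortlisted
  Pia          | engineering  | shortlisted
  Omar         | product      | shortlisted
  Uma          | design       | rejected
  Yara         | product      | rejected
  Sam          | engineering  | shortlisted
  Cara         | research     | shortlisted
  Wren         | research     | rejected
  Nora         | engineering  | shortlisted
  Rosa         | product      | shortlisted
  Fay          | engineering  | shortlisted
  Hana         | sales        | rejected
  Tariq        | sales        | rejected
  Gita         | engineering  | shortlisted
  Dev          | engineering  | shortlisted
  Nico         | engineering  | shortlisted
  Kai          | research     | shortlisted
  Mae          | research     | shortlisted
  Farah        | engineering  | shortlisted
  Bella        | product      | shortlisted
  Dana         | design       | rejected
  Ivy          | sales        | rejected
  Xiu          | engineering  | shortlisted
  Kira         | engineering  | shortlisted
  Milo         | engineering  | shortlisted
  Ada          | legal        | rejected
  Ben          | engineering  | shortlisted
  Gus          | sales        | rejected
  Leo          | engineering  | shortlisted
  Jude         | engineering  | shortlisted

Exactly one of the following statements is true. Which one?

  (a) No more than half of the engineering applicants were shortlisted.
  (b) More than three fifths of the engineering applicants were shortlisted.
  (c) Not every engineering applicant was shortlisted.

|A| = 18, |A ∩ B| = 18, |A ∖ B| = 0.
(a) requires |A ∩ B| ≤ |A ∖ B|: false.
(b) requires |A ∩ B| / |A| > 3/5: true.
(c) requires A ⊄ B (|A ∖ B| ≥ 1): false.

(b)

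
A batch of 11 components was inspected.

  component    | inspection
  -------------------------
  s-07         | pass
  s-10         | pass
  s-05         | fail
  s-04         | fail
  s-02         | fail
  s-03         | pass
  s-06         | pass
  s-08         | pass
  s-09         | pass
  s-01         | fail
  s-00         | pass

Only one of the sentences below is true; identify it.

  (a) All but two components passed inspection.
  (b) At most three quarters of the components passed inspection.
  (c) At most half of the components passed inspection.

(b)

|A| = 11, |A ∩ B| = 7, |A ∖ B| = 4.
(a) requires |A ∖ B| = 2: false.
(b) requires |A ∩ B| / |A| ≤ 3/4: true.
(c) requires |A ∩ B| ≤ |A ∖ B|: false.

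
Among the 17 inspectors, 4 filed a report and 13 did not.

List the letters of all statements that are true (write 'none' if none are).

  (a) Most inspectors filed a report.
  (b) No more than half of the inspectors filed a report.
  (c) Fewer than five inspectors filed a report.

|A| = 17, |A ∩ B| = 4, |A ∖ B| = 13.
(a) |A ∩ B| > |A ∖ B|: fails.
(b) |A ∩ B| ≤ |A ∖ B|: holds.
(c) |A ∩ B| < 5: holds.

(b), (c)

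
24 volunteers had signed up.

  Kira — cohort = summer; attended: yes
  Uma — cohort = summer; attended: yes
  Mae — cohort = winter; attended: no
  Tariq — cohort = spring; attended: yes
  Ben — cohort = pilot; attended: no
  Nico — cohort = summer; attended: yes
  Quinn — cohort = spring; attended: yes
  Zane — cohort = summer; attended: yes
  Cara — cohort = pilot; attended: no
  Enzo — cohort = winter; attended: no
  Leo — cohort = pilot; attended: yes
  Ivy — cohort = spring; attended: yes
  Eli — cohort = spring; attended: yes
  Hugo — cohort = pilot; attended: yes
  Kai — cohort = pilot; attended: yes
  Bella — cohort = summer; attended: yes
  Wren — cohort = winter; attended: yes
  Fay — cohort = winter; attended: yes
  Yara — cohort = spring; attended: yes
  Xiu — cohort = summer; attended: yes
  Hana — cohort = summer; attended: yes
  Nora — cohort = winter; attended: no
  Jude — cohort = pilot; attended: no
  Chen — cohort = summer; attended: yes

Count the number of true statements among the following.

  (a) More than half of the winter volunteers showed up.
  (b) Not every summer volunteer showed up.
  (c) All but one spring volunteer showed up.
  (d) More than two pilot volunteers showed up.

(a) winter: |A| = 5, |A ∩ B| = 2; needs |A ∩ B| > |A ∖ B| — false.
(b) summer: |A| = 8, |A ∩ B| = 8; needs A ⊄ B (|A ∖ B| ≥ 1) — false.
(c) spring: |A| = 5, |A ∩ B| = 5; needs |A ∖ B| = 1 — false.
(d) pilot: |A| = 6, |A ∩ B| = 3; needs |A ∩ B| > 2 — true.

1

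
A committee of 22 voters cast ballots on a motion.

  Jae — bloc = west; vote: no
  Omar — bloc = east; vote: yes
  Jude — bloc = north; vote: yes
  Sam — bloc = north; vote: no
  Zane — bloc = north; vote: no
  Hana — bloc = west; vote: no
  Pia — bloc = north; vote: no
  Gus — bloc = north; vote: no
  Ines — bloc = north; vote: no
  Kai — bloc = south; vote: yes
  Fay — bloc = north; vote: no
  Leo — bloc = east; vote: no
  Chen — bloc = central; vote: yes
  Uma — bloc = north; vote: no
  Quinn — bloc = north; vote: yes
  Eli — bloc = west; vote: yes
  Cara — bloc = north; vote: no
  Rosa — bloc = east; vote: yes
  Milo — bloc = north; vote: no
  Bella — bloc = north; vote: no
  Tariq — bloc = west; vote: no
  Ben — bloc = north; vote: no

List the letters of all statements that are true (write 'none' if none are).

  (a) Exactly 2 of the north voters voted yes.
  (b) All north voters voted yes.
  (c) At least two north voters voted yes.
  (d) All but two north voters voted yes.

|A| = 13, |A ∩ B| = 2, |A ∖ B| = 11.
(a) |A ∩ B| = 2: holds.
(b) A ⊆ B, i.e. every element of A is in B (|A ∖ B| = 0): fails.
(c) |A ∩ B| ≥ 2: holds.
(d) |A ∖ B| = 2: fails.

(a), (c)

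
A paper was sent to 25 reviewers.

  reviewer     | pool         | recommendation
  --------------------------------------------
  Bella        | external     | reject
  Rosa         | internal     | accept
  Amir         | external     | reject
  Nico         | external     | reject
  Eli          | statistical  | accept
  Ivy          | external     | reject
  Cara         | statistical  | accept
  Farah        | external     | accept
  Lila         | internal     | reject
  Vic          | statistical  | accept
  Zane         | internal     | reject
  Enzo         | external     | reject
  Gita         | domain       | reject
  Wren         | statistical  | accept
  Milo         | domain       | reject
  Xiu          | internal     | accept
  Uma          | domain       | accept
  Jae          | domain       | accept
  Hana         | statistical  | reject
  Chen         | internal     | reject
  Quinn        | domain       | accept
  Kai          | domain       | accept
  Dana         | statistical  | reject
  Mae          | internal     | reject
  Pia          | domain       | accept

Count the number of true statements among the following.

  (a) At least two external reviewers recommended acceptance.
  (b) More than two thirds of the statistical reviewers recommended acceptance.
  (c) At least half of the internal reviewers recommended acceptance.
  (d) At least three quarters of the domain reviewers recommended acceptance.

(a) external: |A| = 6, |A ∩ B| = 1; needs |A ∩ B| ≥ 2 — false.
(b) statistical: |A| = 6, |A ∩ B| = 4; needs |A ∩ B| / |A| > 2/3 — false.
(c) internal: |A| = 6, |A ∩ B| = 2; needs |A ∩ B| ≥ |A ∖ B| — false.
(d) domain: |A| = 7, |A ∩ B| = 5; needs |A ∩ B| / |A| ≥ 3/4 — false.

0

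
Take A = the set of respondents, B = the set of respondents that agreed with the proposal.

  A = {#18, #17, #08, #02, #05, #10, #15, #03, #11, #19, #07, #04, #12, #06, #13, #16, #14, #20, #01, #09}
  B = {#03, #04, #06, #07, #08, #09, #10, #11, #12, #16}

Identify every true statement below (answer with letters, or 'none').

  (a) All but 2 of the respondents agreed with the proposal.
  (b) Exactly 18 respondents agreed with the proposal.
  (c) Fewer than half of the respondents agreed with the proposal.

|A| = 20, |A ∩ B| = 10, |A ∖ B| = 10.
(a) |A ∖ B| = 2: fails.
(b) |A ∩ B| = 18: fails.
(c) |A ∩ B| < |A ∖ B|: fails.

none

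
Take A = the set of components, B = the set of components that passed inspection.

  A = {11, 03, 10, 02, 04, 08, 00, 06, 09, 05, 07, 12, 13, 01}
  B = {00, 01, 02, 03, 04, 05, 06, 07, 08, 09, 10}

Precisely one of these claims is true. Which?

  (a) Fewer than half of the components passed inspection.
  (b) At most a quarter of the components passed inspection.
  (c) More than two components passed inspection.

(c)

|A| = 14, |A ∩ B| = 11, |A ∖ B| = 3.
(a) requires |A ∩ B| < |A ∖ B|: false.
(b) requires |A ∩ B| / |A| ≤ 1/4: false.
(c) requires |A ∩ B| > 2: true.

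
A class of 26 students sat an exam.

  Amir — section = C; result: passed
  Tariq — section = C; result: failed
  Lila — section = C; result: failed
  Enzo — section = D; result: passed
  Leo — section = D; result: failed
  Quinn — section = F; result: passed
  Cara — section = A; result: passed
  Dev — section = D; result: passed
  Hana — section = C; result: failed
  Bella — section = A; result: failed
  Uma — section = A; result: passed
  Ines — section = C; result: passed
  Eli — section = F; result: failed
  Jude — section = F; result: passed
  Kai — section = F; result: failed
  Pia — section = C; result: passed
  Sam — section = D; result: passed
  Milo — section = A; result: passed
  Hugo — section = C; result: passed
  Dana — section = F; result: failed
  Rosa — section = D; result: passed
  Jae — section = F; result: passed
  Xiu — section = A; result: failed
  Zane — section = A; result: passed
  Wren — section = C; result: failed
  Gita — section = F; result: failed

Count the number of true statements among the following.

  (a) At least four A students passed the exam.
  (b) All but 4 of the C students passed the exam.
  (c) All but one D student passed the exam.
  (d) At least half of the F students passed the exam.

3

(a) A: |A| = 6, |A ∩ B| = 4; needs |A ∩ B| ≥ 4 — true.
(b) C: |A| = 8, |A ∩ B| = 4; needs |A ∖ B| = 4 — true.
(c) D: |A| = 5, |A ∩ B| = 4; needs |A ∖ B| = 1 — true.
(d) F: |A| = 7, |A ∩ B| = 3; needs |A ∩ B| ≥ |A ∖ B| — false.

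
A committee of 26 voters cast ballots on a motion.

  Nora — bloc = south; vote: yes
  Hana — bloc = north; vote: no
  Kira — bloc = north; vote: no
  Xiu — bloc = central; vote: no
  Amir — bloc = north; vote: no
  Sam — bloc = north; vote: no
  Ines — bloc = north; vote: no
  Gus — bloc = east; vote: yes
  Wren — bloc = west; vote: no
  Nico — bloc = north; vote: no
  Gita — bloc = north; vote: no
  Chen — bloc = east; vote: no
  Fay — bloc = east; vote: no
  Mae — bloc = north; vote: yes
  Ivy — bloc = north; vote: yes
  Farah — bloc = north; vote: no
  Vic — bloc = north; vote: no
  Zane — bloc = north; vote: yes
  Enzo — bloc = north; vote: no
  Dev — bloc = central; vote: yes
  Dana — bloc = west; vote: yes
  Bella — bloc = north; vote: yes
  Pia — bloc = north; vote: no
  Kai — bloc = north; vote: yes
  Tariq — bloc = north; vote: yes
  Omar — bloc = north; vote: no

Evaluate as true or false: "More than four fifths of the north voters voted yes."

Truth condition: |A ∩ B| / |A| > 4/5.
|A| = 18, |A ∩ B| = 6, |A ∖ B| = 12.
|A ∩ B|/|A| = 6/18, so the statement is false.

False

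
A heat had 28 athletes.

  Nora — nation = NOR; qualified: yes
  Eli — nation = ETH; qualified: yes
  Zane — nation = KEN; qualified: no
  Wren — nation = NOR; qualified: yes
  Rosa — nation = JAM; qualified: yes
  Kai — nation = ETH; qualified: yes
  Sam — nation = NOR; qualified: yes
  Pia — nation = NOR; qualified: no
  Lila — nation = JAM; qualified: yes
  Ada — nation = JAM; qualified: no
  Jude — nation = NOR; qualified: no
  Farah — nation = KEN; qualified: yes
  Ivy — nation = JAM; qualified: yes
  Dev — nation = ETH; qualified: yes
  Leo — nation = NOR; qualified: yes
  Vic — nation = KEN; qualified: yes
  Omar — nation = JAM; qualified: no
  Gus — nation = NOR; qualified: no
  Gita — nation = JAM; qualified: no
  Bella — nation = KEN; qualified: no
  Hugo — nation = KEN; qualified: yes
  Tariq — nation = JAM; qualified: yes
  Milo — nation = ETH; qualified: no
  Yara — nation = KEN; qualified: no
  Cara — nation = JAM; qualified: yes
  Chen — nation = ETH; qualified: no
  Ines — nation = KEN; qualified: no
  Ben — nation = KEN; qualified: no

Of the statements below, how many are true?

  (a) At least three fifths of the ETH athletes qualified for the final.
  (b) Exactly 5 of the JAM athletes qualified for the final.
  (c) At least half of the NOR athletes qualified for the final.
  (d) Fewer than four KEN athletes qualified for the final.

4

(a) ETH: |A| = 5, |A ∩ B| = 3; needs |A ∩ B| / |A| ≥ 3/5 — true.
(b) JAM: |A| = 8, |A ∩ B| = 5; needs |A ∩ B| = 5 — true.
(c) NOR: |A| = 7, |A ∩ B| = 4; needs |A ∩ B| ≥ |A ∖ B| — true.
(d) KEN: |A| = 8, |A ∩ B| = 3; needs |A ∩ B| < 4 — true.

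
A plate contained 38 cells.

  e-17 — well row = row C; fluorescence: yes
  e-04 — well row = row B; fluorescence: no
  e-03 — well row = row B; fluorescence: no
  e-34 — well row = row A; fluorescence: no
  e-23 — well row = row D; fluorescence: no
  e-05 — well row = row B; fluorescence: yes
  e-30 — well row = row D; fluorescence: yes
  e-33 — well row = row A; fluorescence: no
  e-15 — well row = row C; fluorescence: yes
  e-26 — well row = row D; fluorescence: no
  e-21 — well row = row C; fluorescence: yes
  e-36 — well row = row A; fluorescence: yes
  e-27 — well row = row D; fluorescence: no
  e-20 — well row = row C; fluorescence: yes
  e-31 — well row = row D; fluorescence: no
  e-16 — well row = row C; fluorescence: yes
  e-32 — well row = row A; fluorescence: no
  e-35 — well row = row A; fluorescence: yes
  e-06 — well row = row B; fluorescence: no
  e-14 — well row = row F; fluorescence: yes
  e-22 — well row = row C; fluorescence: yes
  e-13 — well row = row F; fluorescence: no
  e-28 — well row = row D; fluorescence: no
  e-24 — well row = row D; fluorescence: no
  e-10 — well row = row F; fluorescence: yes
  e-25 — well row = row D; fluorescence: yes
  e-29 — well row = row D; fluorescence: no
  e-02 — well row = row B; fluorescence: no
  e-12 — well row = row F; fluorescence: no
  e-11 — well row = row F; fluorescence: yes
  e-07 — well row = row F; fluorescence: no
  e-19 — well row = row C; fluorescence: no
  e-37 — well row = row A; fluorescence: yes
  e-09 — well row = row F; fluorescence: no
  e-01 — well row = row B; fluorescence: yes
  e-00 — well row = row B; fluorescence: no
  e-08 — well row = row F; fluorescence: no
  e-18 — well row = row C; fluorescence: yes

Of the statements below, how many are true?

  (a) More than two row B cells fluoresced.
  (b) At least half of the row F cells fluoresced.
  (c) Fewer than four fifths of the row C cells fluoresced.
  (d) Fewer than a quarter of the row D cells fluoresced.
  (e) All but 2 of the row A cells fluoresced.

1

(a) row B: |A| = 7, |A ∩ B| = 2; needs |A ∩ B| > 2 — false.
(b) row F: |A| = 8, |A ∩ B| = 3; needs |A ∩ B| ≥ |A ∖ B| — false.
(c) row C: |A| = 8, |A ∩ B| = 7; needs |A ∩ B| / |A| < 4/5 — false.
(d) row D: |A| = 9, |A ∩ B| = 2; needs |A ∩ B| / |A| < 1/4 — true.
(e) row A: |A| = 6, |A ∩ B| = 3; needs |A ∖ B| = 2 — false.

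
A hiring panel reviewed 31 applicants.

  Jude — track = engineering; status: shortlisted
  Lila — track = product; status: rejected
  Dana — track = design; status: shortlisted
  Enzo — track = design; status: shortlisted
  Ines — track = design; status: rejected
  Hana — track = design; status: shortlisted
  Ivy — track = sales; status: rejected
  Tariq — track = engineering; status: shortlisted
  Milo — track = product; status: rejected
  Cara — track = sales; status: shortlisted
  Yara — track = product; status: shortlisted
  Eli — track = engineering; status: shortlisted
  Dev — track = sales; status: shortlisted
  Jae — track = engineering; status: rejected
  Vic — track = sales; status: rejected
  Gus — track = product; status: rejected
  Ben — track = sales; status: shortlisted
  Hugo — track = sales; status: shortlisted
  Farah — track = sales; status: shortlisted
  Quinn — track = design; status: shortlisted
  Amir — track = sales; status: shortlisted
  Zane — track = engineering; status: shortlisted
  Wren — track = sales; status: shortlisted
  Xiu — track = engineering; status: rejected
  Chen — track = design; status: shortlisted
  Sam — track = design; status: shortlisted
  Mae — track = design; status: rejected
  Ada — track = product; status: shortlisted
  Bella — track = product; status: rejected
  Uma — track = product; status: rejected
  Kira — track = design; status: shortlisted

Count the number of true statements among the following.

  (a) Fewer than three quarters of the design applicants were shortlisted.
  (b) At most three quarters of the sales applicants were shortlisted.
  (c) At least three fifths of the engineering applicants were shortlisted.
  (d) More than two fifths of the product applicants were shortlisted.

(a) design: |A| = 9, |A ∩ B| = 7; needs |A ∩ B| / |A| < 3/4 — false.
(b) sales: |A| = 9, |A ∩ B| = 7; needs |A ∩ B| / |A| ≤ 3/4 — false.
(c) engineering: |A| = 6, |A ∩ B| = 4; needs |A ∩ B| / |A| ≥ 3/5 — true.
(d) product: |A| = 7, |A ∩ B| = 2; needs |A ∩ B| / |A| > 2/5 — false.

1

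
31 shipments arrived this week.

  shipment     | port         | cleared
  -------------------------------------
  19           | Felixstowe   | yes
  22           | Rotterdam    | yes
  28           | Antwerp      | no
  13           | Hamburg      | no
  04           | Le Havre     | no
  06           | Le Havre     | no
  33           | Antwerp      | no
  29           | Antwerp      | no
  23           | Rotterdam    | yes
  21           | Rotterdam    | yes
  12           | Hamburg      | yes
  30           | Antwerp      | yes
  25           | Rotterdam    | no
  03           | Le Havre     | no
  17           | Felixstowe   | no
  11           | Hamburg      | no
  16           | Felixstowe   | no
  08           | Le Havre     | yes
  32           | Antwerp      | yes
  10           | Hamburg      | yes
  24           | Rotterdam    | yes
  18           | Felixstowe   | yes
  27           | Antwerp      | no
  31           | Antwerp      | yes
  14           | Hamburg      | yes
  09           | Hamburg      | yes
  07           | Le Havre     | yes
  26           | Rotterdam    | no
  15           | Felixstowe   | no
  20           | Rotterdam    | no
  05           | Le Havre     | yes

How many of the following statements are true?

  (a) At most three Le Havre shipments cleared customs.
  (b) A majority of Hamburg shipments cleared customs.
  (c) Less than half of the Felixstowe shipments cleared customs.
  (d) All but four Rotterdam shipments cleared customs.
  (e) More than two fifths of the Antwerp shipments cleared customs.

4

(a) Le Havre: |A| = 6, |A ∩ B| = 3; needs |A ∩ B| ≤ 3 — true.
(b) Hamburg: |A| = 6, |A ∩ B| = 4; needs |A ∩ B| > |A ∖ B| — true.
(c) Felixstowe: |A| = 5, |A ∩ B| = 2; needs |A ∩ B| < |A ∖ B| — true.
(d) Rotterdam: |A| = 7, |A ∩ B| = 4; needs |A ∖ B| = 4 — false.
(e) Antwerp: |A| = 7, |A ∩ B| = 3; needs |A ∩ B| / |A| > 2/5 — true.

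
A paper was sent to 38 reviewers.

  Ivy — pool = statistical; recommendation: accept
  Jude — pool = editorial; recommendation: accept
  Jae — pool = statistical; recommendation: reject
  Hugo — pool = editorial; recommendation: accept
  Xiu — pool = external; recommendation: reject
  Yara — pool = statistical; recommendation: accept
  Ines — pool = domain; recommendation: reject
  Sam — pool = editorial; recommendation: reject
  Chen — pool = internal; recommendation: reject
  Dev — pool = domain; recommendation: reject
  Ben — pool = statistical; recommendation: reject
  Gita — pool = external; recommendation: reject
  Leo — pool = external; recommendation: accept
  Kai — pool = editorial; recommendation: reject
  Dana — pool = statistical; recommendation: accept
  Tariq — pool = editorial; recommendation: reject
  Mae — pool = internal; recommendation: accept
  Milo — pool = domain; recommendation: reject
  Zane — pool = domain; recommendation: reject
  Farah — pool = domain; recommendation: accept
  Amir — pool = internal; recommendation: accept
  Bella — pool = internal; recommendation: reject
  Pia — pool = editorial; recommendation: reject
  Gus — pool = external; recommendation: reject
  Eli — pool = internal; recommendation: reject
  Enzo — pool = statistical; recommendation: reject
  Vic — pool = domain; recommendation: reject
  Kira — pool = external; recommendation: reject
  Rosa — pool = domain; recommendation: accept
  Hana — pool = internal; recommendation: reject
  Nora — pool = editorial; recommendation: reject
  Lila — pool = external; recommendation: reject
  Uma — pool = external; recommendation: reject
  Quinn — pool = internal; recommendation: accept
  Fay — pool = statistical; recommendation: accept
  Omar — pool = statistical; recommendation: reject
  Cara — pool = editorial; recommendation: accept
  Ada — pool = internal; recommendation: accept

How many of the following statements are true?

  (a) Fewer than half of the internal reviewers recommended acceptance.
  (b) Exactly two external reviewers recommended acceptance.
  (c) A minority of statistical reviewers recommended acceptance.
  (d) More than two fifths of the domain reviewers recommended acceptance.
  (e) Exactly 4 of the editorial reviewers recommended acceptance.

0

(a) internal: |A| = 8, |A ∩ B| = 4; needs |A ∩ B| < |A ∖ B| — false.
(b) external: |A| = 7, |A ∩ B| = 1; needs |A ∩ B| = 2 — false.
(c) statistical: |A| = 8, |A ∩ B| = 4; needs |A ∩ B| < |A ∖ B| — false.
(d) domain: |A| = 7, |A ∩ B| = 2; needs |A ∩ B| / |A| > 2/5 — false.
(e) editorial: |A| = 8, |A ∩ B| = 3; needs |A ∩ B| = 4 — false.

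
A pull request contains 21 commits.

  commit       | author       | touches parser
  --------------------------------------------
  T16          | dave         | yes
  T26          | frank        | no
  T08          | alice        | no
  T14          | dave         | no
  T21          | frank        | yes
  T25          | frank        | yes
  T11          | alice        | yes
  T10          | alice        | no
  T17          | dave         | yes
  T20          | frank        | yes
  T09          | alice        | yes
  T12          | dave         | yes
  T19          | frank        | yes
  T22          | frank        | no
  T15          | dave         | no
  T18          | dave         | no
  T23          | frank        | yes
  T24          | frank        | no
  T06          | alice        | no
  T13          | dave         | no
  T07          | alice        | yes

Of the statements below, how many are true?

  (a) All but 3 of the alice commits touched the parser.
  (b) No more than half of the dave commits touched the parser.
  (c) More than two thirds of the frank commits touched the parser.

(a) alice: |A| = 6, |A ∩ B| = 3; needs |A ∖ B| = 3 — true.
(b) dave: |A| = 7, |A ∩ B| = 3; needs |A ∩ B| ≤ |A ∖ B| — true.
(c) frank: |A| = 8, |A ∩ B| = 5; needs |A ∩ B| / |A| > 2/3 — false.

2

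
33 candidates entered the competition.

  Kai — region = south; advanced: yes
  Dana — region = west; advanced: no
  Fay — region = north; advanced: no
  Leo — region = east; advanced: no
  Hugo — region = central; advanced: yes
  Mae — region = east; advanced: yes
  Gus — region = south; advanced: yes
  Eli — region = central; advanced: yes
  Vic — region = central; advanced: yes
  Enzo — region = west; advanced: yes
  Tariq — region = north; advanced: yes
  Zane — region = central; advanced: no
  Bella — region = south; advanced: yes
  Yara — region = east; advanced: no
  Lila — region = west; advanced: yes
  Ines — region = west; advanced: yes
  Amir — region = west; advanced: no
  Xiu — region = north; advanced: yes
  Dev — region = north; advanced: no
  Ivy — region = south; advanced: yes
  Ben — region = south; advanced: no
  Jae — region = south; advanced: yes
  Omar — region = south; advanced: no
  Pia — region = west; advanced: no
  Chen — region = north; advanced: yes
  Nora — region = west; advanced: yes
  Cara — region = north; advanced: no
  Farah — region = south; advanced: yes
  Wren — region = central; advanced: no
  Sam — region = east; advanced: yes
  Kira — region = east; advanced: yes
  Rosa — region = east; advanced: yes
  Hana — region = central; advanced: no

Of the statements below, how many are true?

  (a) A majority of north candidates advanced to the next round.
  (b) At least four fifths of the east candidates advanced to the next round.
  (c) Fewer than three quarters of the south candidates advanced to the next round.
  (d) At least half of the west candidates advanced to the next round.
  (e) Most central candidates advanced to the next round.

1

(a) north: |A| = 6, |A ∩ B| = 3; needs |A ∩ B| > |A ∖ B| — false.
(b) east: |A| = 6, |A ∩ B| = 4; needs |A ∩ B| / |A| ≥ 4/5 — false.
(c) south: |A| = 8, |A ∩ B| = 6; needs |A ∩ B| / |A| < 3/4 — false.
(d) west: |A| = 7, |A ∩ B| = 4; needs |A ∩ B| ≥ |A ∖ B| — true.
(e) central: |A| = 6, |A ∩ B| = 3; needs |A ∩ B| > |A ∖ B| — false.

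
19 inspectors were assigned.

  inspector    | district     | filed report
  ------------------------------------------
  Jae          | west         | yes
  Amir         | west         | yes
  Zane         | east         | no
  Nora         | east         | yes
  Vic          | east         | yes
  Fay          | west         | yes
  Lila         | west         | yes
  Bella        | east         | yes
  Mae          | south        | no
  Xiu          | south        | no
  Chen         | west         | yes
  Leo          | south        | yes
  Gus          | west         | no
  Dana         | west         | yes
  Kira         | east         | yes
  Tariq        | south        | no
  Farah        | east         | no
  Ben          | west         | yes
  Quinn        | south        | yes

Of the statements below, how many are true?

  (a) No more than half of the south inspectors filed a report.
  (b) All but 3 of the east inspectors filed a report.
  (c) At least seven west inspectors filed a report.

(a) south: |A| = 5, |A ∩ B| = 2; needs |A ∩ B| ≤ |A ∖ B| — true.
(b) east: |A| = 6, |A ∩ B| = 4; needs |A ∖ B| = 3 — false.
(c) west: |A| = 8, |A ∩ B| = 7; needs |A ∩ B| ≥ 7 — true.

2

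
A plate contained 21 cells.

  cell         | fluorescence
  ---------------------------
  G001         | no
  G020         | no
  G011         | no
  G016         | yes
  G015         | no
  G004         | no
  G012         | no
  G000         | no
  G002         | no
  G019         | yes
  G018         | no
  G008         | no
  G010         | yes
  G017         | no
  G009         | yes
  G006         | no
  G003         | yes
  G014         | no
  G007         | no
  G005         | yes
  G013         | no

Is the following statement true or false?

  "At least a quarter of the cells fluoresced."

True

Truth condition: |A ∩ B| / |A| ≥ 1/4.
|A| = 21, |A ∩ B| = 6, |A ∖ B| = 15.
|A ∩ B|/|A| = 6/21, so the statement is true.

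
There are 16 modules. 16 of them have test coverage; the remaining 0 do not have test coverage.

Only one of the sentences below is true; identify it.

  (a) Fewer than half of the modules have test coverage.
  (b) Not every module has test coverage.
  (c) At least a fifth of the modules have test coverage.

(c)

|A| = 16, |A ∩ B| = 16, |A ∖ B| = 0.
(a) requires |A ∩ B| < |A ∖ B|: false.
(b) requires A ⊄ B (|A ∖ B| ≥ 1): false.
(c) requires |A ∩ B| / |A| ≥ 1/5: true.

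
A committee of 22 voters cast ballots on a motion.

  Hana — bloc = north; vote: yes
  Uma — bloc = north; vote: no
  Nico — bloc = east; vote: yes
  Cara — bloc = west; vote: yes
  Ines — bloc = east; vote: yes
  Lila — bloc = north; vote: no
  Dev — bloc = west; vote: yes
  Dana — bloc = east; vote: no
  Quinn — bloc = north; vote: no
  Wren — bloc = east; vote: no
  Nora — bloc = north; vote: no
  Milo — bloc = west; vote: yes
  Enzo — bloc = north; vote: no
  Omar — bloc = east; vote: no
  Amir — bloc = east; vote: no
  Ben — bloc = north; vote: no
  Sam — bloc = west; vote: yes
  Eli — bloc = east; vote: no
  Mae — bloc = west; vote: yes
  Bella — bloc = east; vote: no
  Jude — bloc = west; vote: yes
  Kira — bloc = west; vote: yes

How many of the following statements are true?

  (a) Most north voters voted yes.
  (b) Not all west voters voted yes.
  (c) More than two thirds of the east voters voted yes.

(a) north: |A| = 7, |A ∩ B| = 1; needs |A ∩ B| > |A ∖ B| — false.
(b) west: |A| = 7, |A ∩ B| = 7; needs A ⊄ B (|A ∖ B| ≥ 1) — false.
(c) east: |A| = 8, |A ∩ B| = 2; needs |A ∩ B| / |A| > 2/3 — false.

0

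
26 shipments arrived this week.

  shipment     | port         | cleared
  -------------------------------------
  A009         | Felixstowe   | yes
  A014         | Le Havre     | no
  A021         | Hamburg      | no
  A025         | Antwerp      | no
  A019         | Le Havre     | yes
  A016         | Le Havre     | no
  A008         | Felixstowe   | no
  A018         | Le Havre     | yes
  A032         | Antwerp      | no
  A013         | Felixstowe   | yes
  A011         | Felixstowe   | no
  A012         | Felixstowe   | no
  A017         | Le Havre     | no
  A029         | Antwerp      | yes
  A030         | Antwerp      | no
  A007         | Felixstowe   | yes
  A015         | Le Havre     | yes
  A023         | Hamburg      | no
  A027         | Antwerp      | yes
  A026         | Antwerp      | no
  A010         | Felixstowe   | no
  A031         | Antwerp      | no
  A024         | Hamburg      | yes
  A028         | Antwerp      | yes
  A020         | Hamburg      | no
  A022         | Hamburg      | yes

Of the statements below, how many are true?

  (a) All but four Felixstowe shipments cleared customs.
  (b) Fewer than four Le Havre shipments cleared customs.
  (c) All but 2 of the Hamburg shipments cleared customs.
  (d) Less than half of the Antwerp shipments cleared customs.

(a) Felixstowe: |A| = 7, |A ∩ B| = 3; needs |A ∖ B| = 4 — true.
(b) Le Havre: |A| = 6, |A ∩ B| = 3; needs |A ∩ B| < 4 — true.
(c) Hamburg: |A| = 5, |A ∩ B| = 2; needs |A ∖ B| = 2 — false.
(d) Antwerp: |A| = 8, |A ∩ B| = 3; needs |A ∩ B| < |A ∖ B| — true.

3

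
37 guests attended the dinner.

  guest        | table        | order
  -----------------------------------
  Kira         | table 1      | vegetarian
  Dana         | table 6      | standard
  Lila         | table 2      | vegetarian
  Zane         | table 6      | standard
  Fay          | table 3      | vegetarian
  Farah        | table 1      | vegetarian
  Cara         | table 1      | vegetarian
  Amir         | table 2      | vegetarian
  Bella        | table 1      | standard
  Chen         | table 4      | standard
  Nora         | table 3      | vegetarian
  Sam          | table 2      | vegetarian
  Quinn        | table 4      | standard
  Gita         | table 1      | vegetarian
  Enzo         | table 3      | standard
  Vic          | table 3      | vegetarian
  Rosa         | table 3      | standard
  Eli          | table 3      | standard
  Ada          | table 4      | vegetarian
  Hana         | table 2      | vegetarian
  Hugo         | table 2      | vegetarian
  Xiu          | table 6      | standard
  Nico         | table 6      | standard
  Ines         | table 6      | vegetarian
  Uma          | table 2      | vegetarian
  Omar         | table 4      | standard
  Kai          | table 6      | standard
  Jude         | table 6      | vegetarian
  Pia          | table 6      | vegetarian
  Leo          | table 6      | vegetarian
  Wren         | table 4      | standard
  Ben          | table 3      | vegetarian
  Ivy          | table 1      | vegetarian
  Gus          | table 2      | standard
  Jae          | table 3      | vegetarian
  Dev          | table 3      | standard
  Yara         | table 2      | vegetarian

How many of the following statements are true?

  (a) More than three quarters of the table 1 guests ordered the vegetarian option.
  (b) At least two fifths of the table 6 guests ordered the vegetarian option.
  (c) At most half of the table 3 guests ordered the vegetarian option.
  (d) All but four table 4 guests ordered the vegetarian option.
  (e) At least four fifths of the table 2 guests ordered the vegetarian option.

(a) table 1: |A| = 6, |A ∩ B| = 5; needs |A ∩ B| / |A| > 3/4 — true.
(b) table 6: |A| = 9, |A ∩ B| = 4; needs |A ∩ B| / |A| ≥ 2/5 — true.
(c) table 3: |A| = 9, |A ∩ B| = 5; needs |A ∩ B| ≤ |A ∖ B| — false.
(d) table 4: |A| = 5, |A ∩ B| = 1; needs |A ∖ B| = 4 — true.
(e) table 2: |A| = 8, |A ∩ B| = 7; needs |A ∩ B| / |A| ≥ 4/5 — true.

4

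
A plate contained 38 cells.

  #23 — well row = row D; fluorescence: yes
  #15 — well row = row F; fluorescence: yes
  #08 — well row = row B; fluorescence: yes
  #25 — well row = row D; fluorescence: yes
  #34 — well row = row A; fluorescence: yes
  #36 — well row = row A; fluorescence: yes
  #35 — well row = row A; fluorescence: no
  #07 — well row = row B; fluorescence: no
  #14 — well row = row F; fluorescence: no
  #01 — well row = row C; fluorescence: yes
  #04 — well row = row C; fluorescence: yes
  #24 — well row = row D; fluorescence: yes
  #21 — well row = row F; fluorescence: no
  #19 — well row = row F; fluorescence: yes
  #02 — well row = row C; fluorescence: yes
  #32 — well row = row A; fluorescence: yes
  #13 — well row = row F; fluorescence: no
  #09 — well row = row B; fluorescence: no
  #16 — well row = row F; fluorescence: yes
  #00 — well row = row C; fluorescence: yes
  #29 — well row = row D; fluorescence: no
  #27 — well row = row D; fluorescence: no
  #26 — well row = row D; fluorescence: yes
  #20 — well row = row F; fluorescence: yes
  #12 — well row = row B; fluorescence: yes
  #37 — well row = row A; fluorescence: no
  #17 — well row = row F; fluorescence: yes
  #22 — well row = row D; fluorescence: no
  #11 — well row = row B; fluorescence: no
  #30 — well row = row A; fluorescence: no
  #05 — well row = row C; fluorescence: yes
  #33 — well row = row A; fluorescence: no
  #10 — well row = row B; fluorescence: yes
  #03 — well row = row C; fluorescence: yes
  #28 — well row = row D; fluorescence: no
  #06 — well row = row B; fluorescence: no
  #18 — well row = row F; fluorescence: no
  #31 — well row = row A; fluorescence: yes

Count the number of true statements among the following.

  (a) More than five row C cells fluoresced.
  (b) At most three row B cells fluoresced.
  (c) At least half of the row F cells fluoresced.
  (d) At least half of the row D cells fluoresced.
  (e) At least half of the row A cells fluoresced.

(a) row C: |A| = 6, |A ∩ B| = 6; needs |A ∩ B| > 5 — true.
(b) row B: |A| = 7, |A ∩ B| = 3; needs |A ∩ B| ≤ 3 — true.
(c) row F: |A| = 9, |A ∩ B| = 5; needs |A ∩ B| ≥ |A ∖ B| — true.
(d) row D: |A| = 8, |A ∩ B| = 4; needs |A ∩ B| ≥ |A ∖ B| — true.
(e) row A: |A| = 8, |A ∩ B| = 4; needs |A ∩ B| ≥ |A ∖ B| — true.

5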